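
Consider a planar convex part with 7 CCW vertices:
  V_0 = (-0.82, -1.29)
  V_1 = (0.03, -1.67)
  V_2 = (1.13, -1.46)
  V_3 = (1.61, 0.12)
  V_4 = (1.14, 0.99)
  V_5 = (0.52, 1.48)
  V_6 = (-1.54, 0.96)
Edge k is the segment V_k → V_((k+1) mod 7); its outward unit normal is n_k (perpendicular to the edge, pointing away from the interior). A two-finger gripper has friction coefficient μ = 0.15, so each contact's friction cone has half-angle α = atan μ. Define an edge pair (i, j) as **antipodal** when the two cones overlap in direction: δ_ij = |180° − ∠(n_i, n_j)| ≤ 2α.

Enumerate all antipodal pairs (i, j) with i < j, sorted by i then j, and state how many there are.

α = atan 0.15 = 8.53°;  2α = 17.06°
n_0 = (-0.4081, -0.9129)
n_1 = (+0.1875, -0.9823)
n_2 = (+0.9568, -0.2907)
n_3 = (+0.8798, +0.4753)
n_4 = (+0.6201, +0.7846)
n_5 = (-0.2447, +0.9696)
n_6 = (-0.9524, -0.3048)
  (0,1): δ = 145.10°  ·
  (0,2): δ = 82.81°  ·
  (0,3): δ = 37.53°  ·
  (0,4): δ = 14.23°  ✓
  (0,5): δ = 38.25°  ·
  (0,6): δ = 131.83°  ·
  (1,2): δ = 117.71°  ·
  (1,3): δ = 72.43°  ·
  (1,4): δ = 49.13°  ·
  (1,5): δ = 3.36°  ✓
  (1,6): δ = 96.94°  ·
  (2,3): δ = 134.72°  ·
  (2,4): δ = 111.42°  ·
  (2,5): δ = 58.93°  ·
  (2,6): δ = 34.64°  ·
  (3,4): δ = 156.70°  ·
  (3,5): δ = 104.21°  ·
  (3,6): δ = 10.63°  ✓
  (4,5): δ = 127.51°  ·
  (4,6): δ = 33.94°  ·
  (5,6): δ = 86.42°  ·
antipodal pairs: 3

count = 3; pairs: (0,4), (1,5), (3,6)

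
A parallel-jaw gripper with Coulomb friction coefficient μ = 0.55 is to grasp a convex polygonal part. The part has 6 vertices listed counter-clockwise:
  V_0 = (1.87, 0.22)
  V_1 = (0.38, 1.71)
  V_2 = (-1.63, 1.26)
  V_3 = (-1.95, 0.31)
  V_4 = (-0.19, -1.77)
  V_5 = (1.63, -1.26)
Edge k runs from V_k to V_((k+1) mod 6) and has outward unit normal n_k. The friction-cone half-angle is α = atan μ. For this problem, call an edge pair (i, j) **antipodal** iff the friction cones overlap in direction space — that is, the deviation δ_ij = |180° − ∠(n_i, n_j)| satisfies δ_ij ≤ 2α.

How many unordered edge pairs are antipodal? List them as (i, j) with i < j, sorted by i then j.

α = atan 0.55 = 28.81°;  2α = 57.62°
n_0 = (+0.7071, +0.7071)
n_1 = (-0.2185, +0.9758)
n_2 = (-0.9477, +0.3192)
n_3 = (-0.7634, -0.6459)
n_4 = (+0.2698, -0.9629)
n_5 = (+0.9871, -0.1601)
  (0,1): δ = 122.38°  ·
  (0,2): δ = 63.62°  ·
  (0,3): δ = 4.76°  ✓
  (0,4): δ = 60.65°  ·
  (0,5): δ = 125.79°  ·
  (1,2): δ = 121.24°  ·
  (1,3): δ = 62.38°  ·
  (1,4): δ = 3.03°  ✓
  (1,5): δ = 68.17°  ·
  (2,3): δ = 121.15°  ·
  (2,4): δ = 55.73°  ✓
  (2,5): δ = 9.40°  ✓
  (3,4): δ = 114.58°  ·
  (3,5): δ = 49.45°  ✓
  (4,5): δ = 114.86°  ·
antipodal pairs: 5

count = 5; pairs: (0,3), (1,4), (2,4), (2,5), (3,5)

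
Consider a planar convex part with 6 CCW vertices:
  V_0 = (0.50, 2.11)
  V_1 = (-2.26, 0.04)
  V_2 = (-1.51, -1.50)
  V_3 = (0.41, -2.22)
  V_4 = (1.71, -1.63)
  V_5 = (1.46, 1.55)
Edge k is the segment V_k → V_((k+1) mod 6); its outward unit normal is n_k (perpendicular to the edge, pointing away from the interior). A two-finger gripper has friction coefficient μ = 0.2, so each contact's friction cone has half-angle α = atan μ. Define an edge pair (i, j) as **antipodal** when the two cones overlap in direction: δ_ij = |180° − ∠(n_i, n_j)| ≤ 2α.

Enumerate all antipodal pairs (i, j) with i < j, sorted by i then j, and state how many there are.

count = 3; pairs: (0,3), (1,4), (2,5)

α = atan 0.2 = 11.31°;  2α = 22.62°
n_0 = (-0.6000, +0.8000)
n_1 = (-0.8990, -0.4378)
n_2 = (-0.3511, -0.9363)
n_3 = (+0.4133, -0.9106)
n_4 = (+0.9969, +0.0784)
n_5 = (+0.5039, +0.8638)
  (0,1): δ = 100.90°  ·
  (0,2): δ = 57.43°  ·
  (0,3): δ = 12.46°  ✓
  (0,4): δ = 57.63°  ·
  (0,5): δ = 112.87°  ·
  (1,2): δ = 136.52°  ·
  (1,3): δ = 91.56°  ·
  (1,4): δ = 21.47°  ✓
  (1,5): δ = 33.78°  ·
  (2,3): δ = 135.03°  ·
  (2,4): δ = 64.95°  ·
  (2,5): δ = 9.70°  ✓
  (3,4): δ = 109.92°  ·
  (3,5): δ = 54.67°  ·
  (4,5): δ = 124.75°  ·
antipodal pairs: 3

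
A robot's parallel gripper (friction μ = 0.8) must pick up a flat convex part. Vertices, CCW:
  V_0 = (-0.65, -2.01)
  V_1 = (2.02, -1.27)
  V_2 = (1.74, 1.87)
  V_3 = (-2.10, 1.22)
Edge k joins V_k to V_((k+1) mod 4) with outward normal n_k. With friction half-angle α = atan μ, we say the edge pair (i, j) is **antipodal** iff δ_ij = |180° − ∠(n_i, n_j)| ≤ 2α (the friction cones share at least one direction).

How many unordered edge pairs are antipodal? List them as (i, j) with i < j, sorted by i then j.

α = atan 0.8 = 38.66°;  2α = 77.32°
n_0 = (+0.2671, -0.9637)
n_1 = (+0.9960, +0.0888)
n_2 = (-0.1669, +0.9860)
n_3 = (-0.9123, -0.4095)
  (0,1): δ = 100.40°  ·
  (0,2): δ = 5.88°  ✓
  (0,3): δ = 98.69°  ·
  (1,2): δ = 85.49°  ·
  (1,3): δ = 19.08°  ✓
  (2,3): δ = 75.43°  ✓
antipodal pairs: 3

count = 3; pairs: (0,2), (1,3), (2,3)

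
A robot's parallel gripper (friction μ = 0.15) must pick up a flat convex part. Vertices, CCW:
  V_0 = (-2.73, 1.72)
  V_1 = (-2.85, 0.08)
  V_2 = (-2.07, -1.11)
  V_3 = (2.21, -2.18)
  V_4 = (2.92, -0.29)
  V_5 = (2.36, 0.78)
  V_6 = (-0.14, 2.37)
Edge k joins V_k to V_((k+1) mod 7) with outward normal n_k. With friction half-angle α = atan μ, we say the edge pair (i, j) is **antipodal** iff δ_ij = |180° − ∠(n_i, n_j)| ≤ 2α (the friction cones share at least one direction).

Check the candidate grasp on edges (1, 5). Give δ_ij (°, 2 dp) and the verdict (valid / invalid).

α = atan 0.15 = 8.53°;  2α = 17.06°
edge 1: e_1 = (+0.78, -1.19);  n_1 = (-0.8364, -0.5482)
edge 5: e_5 = (-2.50, +1.59);  n_5 = (+0.5367, +0.8438)
∠(n_1, n_5) = 155.70°
δ = |180° − 155.70°| = 24.30°
24.30° > 2α = 17.06°  →  invalid

δ = 24.30°, invalid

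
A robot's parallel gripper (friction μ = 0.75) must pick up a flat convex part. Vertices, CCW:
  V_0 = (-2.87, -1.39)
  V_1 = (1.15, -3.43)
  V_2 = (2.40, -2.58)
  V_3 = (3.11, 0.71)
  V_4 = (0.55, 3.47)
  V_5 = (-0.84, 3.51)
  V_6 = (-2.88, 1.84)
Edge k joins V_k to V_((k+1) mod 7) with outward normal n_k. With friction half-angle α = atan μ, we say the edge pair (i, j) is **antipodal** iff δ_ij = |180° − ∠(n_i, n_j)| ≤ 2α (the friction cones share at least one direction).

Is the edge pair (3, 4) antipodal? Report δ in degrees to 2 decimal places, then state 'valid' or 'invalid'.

α = atan 0.75 = 36.87°;  2α = 73.74°
edge 3: e_3 = (-2.56, +2.76);  n_3 = (+0.7332, +0.6800)
edge 4: e_4 = (-1.39, +0.04);  n_4 = (+0.0288, +0.9996)
∠(n_3, n_4) = 45.50°
δ = |180° − 45.50°| = 134.50°
134.50° > 2α = 73.74°  →  invalid

δ = 134.50°, invalid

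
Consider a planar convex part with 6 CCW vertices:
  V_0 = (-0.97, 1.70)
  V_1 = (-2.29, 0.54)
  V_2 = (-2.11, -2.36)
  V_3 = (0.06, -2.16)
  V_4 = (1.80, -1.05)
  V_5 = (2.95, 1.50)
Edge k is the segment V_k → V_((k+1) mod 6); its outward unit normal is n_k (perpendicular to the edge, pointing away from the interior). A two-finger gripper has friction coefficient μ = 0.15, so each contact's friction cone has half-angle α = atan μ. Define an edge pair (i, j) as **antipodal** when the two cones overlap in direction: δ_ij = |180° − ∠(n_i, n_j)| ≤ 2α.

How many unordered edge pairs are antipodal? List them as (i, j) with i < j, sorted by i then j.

count = 2; pairs: (0,3), (2,5)

α = atan 0.15 = 8.53°;  2α = 17.06°
n_0 = (-0.6601, +0.7512)
n_1 = (-0.9981, -0.0619)
n_2 = (+0.0918, -0.9958)
n_3 = (+0.5378, -0.8431)
n_4 = (+0.9116, -0.4111)
n_5 = (+0.0510, +0.9987)
  (0,1): δ = 127.76°  ·
  (0,2): δ = 36.04°  ·
  (0,3): δ = 8.77°  ✓
  (0,4): δ = 24.42°  ·
  (0,5): δ = 135.77°  ·
  (1,2): δ = 88.29°  ·
  (1,3): δ = 61.02°  ·
  (1,4): δ = 27.83°  ·
  (1,5): δ = 83.53°  ·
  (2,3): δ = 152.73°  ·
  (2,4): δ = 119.54°  ·
  (2,5): δ = 8.19°  ✓
  (3,4): δ = 146.81°  ·
  (3,5): δ = 35.46°  ·
  (4,5): δ = 68.65°  ·
antipodal pairs: 2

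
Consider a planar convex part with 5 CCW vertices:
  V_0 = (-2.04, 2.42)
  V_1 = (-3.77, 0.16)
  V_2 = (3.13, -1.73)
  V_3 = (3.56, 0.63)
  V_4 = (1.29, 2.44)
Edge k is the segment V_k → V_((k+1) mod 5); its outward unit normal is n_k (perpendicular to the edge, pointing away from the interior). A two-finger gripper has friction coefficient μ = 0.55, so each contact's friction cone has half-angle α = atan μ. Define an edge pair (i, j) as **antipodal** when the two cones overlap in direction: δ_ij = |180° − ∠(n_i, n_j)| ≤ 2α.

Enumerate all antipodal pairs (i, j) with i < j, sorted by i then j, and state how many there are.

α = atan 0.55 = 28.81°;  2α = 57.62°
n_0 = (-0.7941, +0.6078)
n_1 = (-0.2642, -0.9645)
n_2 = (+0.9838, -0.1793)
n_3 = (+0.6234, +0.7819)
n_4 = (-0.0060, +1.0000)
  (0,1): δ = 67.88°  ·
  (0,2): δ = 27.11°  ✓
  (0,3): δ = 88.87°  ·
  (0,4): δ = 127.78°  ·
  (1,2): δ = 85.01°  ·
  (1,3): δ = 23.25°  ✓
  (1,4): δ = 15.66°  ✓
  (2,3): δ = 118.24°  ·
  (2,4): δ = 79.33°  ·
  (3,4): δ = 141.09°  ·
antipodal pairs: 3

count = 3; pairs: (0,2), (1,3), (1,4)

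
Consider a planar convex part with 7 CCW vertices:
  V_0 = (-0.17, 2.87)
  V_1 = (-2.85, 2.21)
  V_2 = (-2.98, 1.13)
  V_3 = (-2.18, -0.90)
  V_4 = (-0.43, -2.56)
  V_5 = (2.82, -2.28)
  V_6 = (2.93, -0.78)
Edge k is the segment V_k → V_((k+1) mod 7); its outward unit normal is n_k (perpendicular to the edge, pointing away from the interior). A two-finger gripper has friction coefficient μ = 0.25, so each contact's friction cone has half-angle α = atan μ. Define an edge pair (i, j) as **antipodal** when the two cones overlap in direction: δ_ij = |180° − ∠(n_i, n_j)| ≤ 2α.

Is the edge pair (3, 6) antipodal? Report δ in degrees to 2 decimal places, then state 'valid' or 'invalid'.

δ = 6.17°, valid

α = atan 0.25 = 14.04°;  2α = 28.07°
edge 3: e_3 = (+1.75, -1.66);  n_3 = (-0.6882, -0.7255)
edge 6: e_6 = (-3.10, +3.65);  n_6 = (+0.7622, +0.6473)
∠(n_3, n_6) = 173.83°
δ = |180° − 173.83°| = 6.17°
6.17° ≤ 2α = 28.07°  →  valid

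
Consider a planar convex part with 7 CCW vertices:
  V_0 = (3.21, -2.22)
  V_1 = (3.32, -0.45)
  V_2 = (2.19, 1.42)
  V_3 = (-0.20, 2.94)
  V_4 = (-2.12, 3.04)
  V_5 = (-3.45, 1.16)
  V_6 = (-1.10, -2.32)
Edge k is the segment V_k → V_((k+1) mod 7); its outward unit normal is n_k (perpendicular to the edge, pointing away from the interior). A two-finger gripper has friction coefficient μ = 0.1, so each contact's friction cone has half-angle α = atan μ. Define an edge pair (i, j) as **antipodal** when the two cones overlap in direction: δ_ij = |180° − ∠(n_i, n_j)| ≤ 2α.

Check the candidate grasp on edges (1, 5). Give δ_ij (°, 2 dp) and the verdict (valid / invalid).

δ = 2.89°, valid

α = atan 0.1 = 5.71°;  2α = 11.42°
edge 1: e_1 = (-1.13, +1.87);  n_1 = (+0.8559, +0.5172)
edge 5: e_5 = (+2.35, -3.48);  n_5 = (-0.8287, -0.5596)
∠(n_1, n_5) = 177.11°
δ = |180° − 177.11°| = 2.89°
2.89° ≤ 2α = 11.42°  →  valid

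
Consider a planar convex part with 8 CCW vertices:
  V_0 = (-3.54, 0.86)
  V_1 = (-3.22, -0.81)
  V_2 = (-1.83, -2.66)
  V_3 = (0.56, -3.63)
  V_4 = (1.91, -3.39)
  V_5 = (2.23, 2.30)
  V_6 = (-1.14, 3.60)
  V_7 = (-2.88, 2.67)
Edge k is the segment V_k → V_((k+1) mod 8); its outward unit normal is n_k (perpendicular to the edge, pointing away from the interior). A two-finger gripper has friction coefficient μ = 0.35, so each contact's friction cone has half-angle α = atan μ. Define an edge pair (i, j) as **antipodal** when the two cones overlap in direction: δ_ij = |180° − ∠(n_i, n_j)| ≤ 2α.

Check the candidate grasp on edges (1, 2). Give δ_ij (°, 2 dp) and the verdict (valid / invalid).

α = atan 0.35 = 19.29°;  2α = 38.58°
edge 1: e_1 = (+1.39, -1.85);  n_1 = (-0.7995, -0.6007)
edge 2: e_2 = (+2.39, -0.97);  n_2 = (-0.3761, -0.9266)
∠(n_1, n_2) = 30.99°
δ = |180° − 30.99°| = 149.01°
149.01° > 2α = 38.58°  →  invalid

δ = 149.01°, invalid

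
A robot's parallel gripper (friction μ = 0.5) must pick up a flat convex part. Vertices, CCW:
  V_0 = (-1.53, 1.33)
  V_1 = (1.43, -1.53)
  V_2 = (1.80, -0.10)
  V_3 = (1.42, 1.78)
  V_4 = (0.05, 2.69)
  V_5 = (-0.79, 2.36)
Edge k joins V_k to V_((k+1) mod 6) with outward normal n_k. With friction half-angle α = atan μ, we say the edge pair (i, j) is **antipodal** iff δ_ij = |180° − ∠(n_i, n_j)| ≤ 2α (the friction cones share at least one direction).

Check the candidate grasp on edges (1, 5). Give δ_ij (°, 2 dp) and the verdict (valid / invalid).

α = atan 0.5 = 26.57°;  2α = 53.13°
edge 1: e_1 = (+0.37, +1.43);  n_1 = (+0.9681, -0.2505)
edge 5: e_5 = (-0.74, -1.03);  n_5 = (-0.8121, +0.5835)
∠(n_1, n_5) = 158.81°
δ = |180° − 158.81°| = 21.19°
21.19° ≤ 2α = 53.13°  →  valid

δ = 21.19°, valid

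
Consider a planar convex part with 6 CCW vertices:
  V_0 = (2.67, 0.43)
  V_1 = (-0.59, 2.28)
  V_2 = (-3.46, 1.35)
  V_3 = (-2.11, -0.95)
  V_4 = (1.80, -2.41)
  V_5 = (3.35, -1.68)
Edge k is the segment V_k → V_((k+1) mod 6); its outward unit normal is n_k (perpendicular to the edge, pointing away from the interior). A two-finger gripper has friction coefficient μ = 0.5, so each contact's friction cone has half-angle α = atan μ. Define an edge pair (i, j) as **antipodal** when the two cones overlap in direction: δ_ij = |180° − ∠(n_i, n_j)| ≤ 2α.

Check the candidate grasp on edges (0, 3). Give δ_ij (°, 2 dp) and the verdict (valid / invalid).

α = atan 0.5 = 26.57°;  2α = 53.13°
edge 0: e_0 = (-3.26, +1.85);  n_0 = (+0.4936, +0.8697)
edge 3: e_3 = (+3.91, -1.46);  n_3 = (-0.3498, -0.9368)
∠(n_0, n_3) = 170.90°
δ = |180° − 170.90°| = 9.10°
9.10° ≤ 2α = 53.13°  →  valid

δ = 9.10°, valid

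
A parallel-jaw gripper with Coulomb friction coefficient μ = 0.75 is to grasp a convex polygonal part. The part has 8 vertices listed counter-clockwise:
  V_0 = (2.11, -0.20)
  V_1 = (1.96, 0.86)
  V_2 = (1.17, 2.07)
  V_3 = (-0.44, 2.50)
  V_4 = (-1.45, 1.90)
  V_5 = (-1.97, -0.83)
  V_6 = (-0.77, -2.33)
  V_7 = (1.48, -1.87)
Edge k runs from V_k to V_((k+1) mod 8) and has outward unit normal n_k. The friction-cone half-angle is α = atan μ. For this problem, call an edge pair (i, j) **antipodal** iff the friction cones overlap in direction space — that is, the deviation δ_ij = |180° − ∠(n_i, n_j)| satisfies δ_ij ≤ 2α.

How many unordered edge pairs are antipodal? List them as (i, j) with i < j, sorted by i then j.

α = atan 0.75 = 36.87°;  2α = 73.74°
n_0 = (+0.9901, +0.1401)
n_1 = (+0.8373, +0.5467)
n_2 = (+0.2580, +0.9661)
n_3 = (-0.5107, +0.8597)
n_4 = (-0.9823, +0.1871)
n_5 = (-0.7809, -0.6247)
n_6 = (+0.2003, -0.9797)
n_7 = (+0.9356, -0.3530)
  (0,1): δ = 154.91°  ·
  (0,2): δ = 113.01°  ·
  (0,3): δ = 67.34°  ✓
  (0,4): δ = 18.84°  ✓
  (0,5): δ = 30.61°  ✓
  (0,6): δ = 93.50°  ·
  (0,7): δ = 151.28°  ·
  (1,2): δ = 138.09°  ·
  (1,3): δ = 92.43°  ·
  (1,4): δ = 43.92°  ✓
  (1,5): δ = 5.52°  ✓
  (1,6): δ = 68.41°  ✓
  (1,7): δ = 126.19°  ·
  (2,3): δ = 134.33°  ·
  (2,4): δ = 85.83°  ·
  (2,5): δ = 36.39°  ✓
  (2,6): δ = 26.51°  ✓
  (2,7): δ = 84.28°  ·
  (3,4): δ = 131.50°  ·
  (3,5): δ = 82.05°  ·
  (3,6): δ = 19.16°  ✓
  (3,7): δ = 38.62°  ✓
  (4,5): δ = 130.56°  ·
  (4,6): δ = 67.66°  ✓
  (4,7): δ = 9.88°  ✓
  (5,6): δ = 117.11°  ·
  (5,7): δ = 59.33°  ✓
  (6,7): δ = 122.22°  ·
antipodal pairs: 13

count = 13; pairs: (0,3), (0,4), (0,5), (1,4), (1,5), (1,6), (2,5), (2,6), (3,6), (3,7), (4,6), (4,7), (5,7)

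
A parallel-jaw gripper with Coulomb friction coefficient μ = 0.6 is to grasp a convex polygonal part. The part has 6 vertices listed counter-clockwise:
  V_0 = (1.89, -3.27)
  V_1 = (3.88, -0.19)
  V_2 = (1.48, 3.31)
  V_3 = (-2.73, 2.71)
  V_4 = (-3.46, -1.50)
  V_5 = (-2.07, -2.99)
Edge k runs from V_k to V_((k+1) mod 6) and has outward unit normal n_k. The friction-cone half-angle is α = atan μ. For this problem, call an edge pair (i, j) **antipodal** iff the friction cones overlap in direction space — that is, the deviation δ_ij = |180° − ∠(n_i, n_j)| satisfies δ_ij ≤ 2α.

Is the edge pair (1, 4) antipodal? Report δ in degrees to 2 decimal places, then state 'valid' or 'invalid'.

δ = 8.57°, valid

α = atan 0.6 = 30.96°;  2α = 61.93°
edge 1: e_1 = (-2.40, +3.50);  n_1 = (+0.8247, +0.5655)
edge 4: e_4 = (+1.39, -1.49);  n_4 = (-0.7312, -0.6821)
∠(n_1, n_4) = 171.43°
δ = |180° − 171.43°| = 8.57°
8.57° ≤ 2α = 61.93°  →  valid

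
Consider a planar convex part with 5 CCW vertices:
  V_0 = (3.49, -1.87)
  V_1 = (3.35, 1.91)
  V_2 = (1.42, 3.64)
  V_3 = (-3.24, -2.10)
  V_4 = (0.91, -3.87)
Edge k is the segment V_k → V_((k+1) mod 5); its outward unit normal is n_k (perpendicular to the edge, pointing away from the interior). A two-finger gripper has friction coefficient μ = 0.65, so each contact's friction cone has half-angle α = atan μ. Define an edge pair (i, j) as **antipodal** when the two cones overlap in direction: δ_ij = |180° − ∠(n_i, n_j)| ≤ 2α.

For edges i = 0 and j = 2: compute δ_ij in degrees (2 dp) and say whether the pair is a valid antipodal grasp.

α = atan 0.65 = 33.02°;  2α = 66.05°
edge 0: e_0 = (-0.14, +3.78);  n_0 = (+0.9993, +0.0370)
edge 2: e_2 = (-4.66, -5.74);  n_2 = (-0.7764, +0.6303)
∠(n_0, n_2) = 138.81°
δ = |180° − 138.81°| = 41.19°
41.19° ≤ 2α = 66.05°  →  valid

δ = 41.19°, valid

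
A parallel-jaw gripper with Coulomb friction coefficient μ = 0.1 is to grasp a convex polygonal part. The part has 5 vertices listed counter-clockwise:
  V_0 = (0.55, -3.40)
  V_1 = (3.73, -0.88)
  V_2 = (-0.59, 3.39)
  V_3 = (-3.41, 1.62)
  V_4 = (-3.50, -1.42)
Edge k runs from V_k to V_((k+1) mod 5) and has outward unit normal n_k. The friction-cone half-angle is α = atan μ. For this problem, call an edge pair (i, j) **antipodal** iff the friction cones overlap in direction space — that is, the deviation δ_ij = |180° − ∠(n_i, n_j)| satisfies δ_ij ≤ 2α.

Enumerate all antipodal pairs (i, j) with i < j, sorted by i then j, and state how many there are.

count = 1; pairs: (0,2)

α = atan 0.1 = 5.71°;  2α = 11.42°
n_0 = (+0.6211, -0.7837)
n_1 = (+0.7030, +0.7112)
n_2 = (-0.5316, +0.8470)
n_3 = (-0.9996, +0.0296)
n_4 = (-0.4392, -0.8984)
  (0,1): δ = 83.06°  ·
  (0,2): δ = 6.28°  ✓
  (0,3): δ = 49.91°  ·
  (0,4): δ = 115.55°  ·
  (1,2): δ = 103.22°  ·
  (1,3): δ = 47.03°  ·
  (1,4): δ = 18.61°  ·
  (2,3): δ = 123.81°  ·
  (2,4): δ = 58.17°  ·
  (3,4): δ = 114.36°  ·
antipodal pairs: 1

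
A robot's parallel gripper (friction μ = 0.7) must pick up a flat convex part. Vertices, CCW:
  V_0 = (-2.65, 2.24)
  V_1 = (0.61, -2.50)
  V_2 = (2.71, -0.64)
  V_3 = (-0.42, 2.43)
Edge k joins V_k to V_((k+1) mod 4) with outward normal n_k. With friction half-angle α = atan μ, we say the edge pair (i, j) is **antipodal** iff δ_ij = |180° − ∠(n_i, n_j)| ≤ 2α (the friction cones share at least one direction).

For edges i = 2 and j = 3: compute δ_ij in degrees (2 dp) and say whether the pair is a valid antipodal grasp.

δ = 130.68°, invalid

α = atan 0.7 = 34.99°;  2α = 69.98°
edge 2: e_2 = (-3.13, +3.07);  n_2 = (+0.7002, +0.7139)
edge 3: e_3 = (-2.23, -0.19);  n_3 = (-0.0849, +0.9964)
∠(n_2, n_3) = 49.32°
δ = |180° − 49.32°| = 130.68°
130.68° > 2α = 69.98°  →  invalid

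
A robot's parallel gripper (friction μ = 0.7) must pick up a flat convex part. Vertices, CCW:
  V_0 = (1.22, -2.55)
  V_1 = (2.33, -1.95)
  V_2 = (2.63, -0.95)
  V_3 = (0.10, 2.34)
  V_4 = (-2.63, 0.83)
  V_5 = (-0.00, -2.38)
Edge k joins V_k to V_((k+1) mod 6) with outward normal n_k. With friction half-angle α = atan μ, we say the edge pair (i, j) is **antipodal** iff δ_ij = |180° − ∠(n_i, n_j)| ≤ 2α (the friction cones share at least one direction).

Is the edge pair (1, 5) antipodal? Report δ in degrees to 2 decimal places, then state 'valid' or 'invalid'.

α = atan 0.7 = 34.99°;  2α = 69.98°
edge 1: e_1 = (+0.30, +1.00);  n_1 = (+0.9578, -0.2873)
edge 5: e_5 = (+1.22, -0.17);  n_5 = (-0.1380, -0.9904)
∠(n_1, n_5) = 81.23°
δ = |180° − 81.23°| = 98.77°
98.77° > 2α = 69.98°  →  invalid

δ = 98.77°, invalid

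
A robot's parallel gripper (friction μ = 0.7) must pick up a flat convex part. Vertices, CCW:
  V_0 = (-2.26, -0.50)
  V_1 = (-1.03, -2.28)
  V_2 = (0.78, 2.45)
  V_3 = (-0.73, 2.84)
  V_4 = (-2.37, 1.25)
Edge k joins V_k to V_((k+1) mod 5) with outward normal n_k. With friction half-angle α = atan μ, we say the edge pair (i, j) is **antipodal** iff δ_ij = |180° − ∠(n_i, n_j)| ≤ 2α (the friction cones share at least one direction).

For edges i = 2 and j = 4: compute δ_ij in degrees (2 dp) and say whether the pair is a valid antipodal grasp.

α = atan 0.7 = 34.99°;  2α = 69.98°
edge 2: e_2 = (-1.51, +0.39);  n_2 = (+0.2501, +0.9682)
edge 4: e_4 = (+0.11, -1.75);  n_4 = (-0.9980, -0.0627)
∠(n_2, n_4) = 108.08°
δ = |180° − 108.08°| = 71.92°
71.92° > 2α = 69.98°  →  invalid

δ = 71.92°, invalid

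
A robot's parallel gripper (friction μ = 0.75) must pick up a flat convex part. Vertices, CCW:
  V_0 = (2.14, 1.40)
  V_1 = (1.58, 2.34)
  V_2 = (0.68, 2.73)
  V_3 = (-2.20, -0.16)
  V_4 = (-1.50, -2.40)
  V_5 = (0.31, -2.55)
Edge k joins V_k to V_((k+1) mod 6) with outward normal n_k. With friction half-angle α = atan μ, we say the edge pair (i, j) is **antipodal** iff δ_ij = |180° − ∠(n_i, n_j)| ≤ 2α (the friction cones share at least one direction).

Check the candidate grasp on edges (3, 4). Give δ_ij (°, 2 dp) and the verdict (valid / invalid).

α = atan 0.75 = 36.87°;  2α = 73.74°
edge 3: e_3 = (+0.70, -2.24);  n_3 = (-0.9545, -0.2983)
edge 4: e_4 = (+1.81, -0.15);  n_4 = (-0.0826, -0.9966)
∠(n_3, n_4) = 67.91°
δ = |180° − 67.91°| = 112.09°
112.09° > 2α = 73.74°  →  invalid

δ = 112.09°, invalid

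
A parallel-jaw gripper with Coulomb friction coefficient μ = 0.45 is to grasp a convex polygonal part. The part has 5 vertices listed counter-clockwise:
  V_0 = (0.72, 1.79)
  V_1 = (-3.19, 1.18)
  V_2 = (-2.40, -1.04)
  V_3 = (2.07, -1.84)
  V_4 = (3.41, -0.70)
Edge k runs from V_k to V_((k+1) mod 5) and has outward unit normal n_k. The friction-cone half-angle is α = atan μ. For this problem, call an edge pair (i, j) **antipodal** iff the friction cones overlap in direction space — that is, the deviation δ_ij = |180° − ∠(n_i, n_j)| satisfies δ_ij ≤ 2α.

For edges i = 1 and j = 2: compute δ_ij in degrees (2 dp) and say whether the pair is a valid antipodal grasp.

δ = 119.74°, invalid

α = atan 0.45 = 24.23°;  2α = 48.46°
edge 1: e_1 = (+0.79, -2.22);  n_1 = (-0.9421, -0.3353)
edge 2: e_2 = (+4.47, -0.80);  n_2 = (-0.1762, -0.9844)
∠(n_1, n_2) = 60.26°
δ = |180° − 60.26°| = 119.74°
119.74° > 2α = 48.46°  →  invalid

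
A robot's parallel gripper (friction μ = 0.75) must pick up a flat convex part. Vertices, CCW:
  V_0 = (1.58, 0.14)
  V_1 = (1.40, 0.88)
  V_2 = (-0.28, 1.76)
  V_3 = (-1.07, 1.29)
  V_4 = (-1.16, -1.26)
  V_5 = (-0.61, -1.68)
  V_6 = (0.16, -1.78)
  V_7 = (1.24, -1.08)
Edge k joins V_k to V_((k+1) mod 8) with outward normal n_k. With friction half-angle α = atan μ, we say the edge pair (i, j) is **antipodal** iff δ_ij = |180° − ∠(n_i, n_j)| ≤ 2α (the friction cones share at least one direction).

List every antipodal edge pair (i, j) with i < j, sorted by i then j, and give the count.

α = atan 0.75 = 36.87°;  2α = 73.74°
n_0 = (+0.9717, +0.2364)
n_1 = (+0.4640, +0.8858)
n_2 = (-0.5113, +0.8594)
n_3 = (-0.9994, +0.0353)
n_4 = (-0.6069, -0.7948)
n_5 = (-0.1288, -0.9917)
n_6 = (+0.5439, -0.8392)
n_7 = (+0.9633, -0.2685)
  (0,1): δ = 131.32°  ·
  (0,2): δ = 72.92°  ✓
  (0,3): δ = 15.69°  ✓
  (0,4): δ = 38.96°  ✓
  (0,5): δ = 68.93°  ✓
  (0,6): δ = 109.28°  ·
  (0,7): δ = 150.76°  ·
  (1,2): δ = 121.60°  ·
  (1,3): δ = 64.38°  ✓
  (1,4): δ = 9.72°  ✓
  (1,5): δ = 20.25°  ✓
  (1,6): δ = 60.60°  ✓
  (1,7): δ = 102.07°  ·
  (2,3): δ = 122.77°  ·
  (2,4): δ = 68.12°  ✓
  (2,5): δ = 38.15°  ✓
  (2,6): δ = 2.20°  ✓
  (2,7): δ = 43.68°  ✓
  (3,4): δ = 125.35°  ·
  (3,5): δ = 95.38°  ·
  (3,6): δ = 55.03°  ✓
  (3,7): δ = 13.55°  ✓
  (4,5): δ = 150.03°  ·
  (4,6): δ = 109.68°  ·
  (4,7): δ = 68.21°  ✓
  (5,6): δ = 139.65°  ·
  (5,7): δ = 98.17°  ·
  (6,7): δ = 138.52°  ·
antipodal pairs: 15

count = 15; pairs: (0,2), (0,3), (0,4), (0,5), (1,3), (1,4), (1,5), (1,6), (2,4), (2,5), (2,6), (2,7), (3,6), (3,7), (4,7)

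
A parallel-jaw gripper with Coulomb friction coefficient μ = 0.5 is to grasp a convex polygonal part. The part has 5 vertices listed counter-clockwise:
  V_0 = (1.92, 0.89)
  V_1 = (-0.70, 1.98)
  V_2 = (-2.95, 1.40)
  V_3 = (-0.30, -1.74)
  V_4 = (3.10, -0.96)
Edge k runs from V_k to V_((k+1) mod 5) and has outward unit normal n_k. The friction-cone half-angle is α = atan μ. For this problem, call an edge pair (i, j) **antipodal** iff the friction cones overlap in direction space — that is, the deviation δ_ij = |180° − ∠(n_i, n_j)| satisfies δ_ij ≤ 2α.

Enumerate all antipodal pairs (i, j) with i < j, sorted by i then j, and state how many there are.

α = atan 0.5 = 26.57°;  2α = 53.13°
n_0 = (+0.3841, +0.9233)
n_1 = (-0.2496, +0.9683)
n_2 = (-0.7642, -0.6450)
n_3 = (+0.2236, -0.9747)
n_4 = (+0.8431, +0.5378)
  (0,1): δ = 142.96°  ·
  (0,2): δ = 27.25°  ✓
  (0,3): δ = 35.51°  ✓
  (0,4): δ = 145.12°  ·
  (1,2): δ = 64.29°  ·
  (1,3): δ = 1.53°  ✓
  (1,4): δ = 108.08°  ·
  (2,3): δ = 117.24°  ·
  (2,4): δ = 7.63°  ✓
  (3,4): δ = 70.39°  ·
antipodal pairs: 4

count = 4; pairs: (0,2), (0,3), (1,3), (2,4)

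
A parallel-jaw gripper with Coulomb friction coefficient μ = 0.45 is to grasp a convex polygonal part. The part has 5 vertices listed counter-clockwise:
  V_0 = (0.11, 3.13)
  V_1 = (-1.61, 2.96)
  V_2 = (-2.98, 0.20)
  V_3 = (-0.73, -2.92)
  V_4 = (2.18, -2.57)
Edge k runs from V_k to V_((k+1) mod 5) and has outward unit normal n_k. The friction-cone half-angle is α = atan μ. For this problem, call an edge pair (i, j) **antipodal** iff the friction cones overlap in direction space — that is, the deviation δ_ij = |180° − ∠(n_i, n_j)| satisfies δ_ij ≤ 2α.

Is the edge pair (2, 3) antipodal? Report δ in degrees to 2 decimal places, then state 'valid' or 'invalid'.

α = atan 0.45 = 24.23°;  2α = 48.46°
edge 2: e_2 = (+2.25, -3.12);  n_2 = (-0.8111, -0.5849)
edge 3: e_3 = (+2.91, +0.35);  n_3 = (+0.1194, -0.9928)
∠(n_2, n_3) = 61.06°
δ = |180° − 61.06°| = 118.94°
118.94° > 2α = 48.46°  →  invalid

δ = 118.94°, invalid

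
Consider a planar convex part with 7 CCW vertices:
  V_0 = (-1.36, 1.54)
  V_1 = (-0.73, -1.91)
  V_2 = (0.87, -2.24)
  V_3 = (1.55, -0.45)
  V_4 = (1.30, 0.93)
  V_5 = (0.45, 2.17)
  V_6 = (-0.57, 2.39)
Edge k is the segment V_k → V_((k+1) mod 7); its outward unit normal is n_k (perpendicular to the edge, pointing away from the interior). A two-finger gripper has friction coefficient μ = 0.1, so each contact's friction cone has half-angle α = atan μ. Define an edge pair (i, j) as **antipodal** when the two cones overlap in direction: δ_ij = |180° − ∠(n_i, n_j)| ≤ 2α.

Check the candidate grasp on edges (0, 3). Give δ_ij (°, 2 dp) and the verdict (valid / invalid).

δ = 0.08°, valid

α = atan 0.1 = 5.71°;  2α = 11.42°
edge 0: e_0 = (+0.63, -3.45);  n_0 = (-0.9837, -0.1796)
edge 3: e_3 = (-0.25, +1.38);  n_3 = (+0.9840, +0.1783)
∠(n_0, n_3) = 179.92°
δ = |180° − 179.92°| = 0.08°
0.08° ≤ 2α = 11.42°  →  valid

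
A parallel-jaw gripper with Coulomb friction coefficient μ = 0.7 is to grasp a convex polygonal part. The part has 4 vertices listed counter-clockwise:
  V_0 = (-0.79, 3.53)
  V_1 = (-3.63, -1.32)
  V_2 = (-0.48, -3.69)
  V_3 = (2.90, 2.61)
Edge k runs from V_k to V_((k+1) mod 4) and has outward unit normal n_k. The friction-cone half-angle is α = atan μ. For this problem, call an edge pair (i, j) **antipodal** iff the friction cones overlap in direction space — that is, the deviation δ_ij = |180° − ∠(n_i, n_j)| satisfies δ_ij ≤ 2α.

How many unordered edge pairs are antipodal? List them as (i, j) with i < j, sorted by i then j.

count = 2; pairs: (0,2), (1,3)

α = atan 0.7 = 34.99°;  2α = 69.98°
n_0 = (-0.8629, +0.5053)
n_1 = (-0.6012, -0.7991)
n_2 = (+0.8812, -0.4728)
n_3 = (+0.2419, +0.9703)
  (0,1): δ = 96.61°  ·
  (0,2): δ = 2.14°  ✓
  (0,3): δ = 106.35°  ·
  (1,2): δ = 81.26°  ·
  (1,3): δ = 22.96°  ✓
  (2,3): δ = 75.79°  ·
antipodal pairs: 2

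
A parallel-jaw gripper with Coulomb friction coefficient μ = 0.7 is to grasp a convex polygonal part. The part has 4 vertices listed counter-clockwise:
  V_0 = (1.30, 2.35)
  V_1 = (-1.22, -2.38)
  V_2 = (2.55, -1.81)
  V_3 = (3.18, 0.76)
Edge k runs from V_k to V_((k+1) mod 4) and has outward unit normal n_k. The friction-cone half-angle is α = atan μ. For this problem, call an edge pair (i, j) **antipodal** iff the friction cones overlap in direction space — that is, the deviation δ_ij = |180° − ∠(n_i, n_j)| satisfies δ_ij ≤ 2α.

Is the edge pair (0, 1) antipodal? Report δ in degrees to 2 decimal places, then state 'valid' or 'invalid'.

δ = 53.36°, valid

α = atan 0.7 = 34.99°;  2α = 69.98°
edge 0: e_0 = (-2.52, -4.73);  n_0 = (-0.8826, +0.4702)
edge 1: e_1 = (+3.77, +0.57);  n_1 = (+0.1495, -0.9888)
∠(n_0, n_1) = 126.64°
δ = |180° − 126.64°| = 53.36°
53.36° ≤ 2α = 69.98°  →  valid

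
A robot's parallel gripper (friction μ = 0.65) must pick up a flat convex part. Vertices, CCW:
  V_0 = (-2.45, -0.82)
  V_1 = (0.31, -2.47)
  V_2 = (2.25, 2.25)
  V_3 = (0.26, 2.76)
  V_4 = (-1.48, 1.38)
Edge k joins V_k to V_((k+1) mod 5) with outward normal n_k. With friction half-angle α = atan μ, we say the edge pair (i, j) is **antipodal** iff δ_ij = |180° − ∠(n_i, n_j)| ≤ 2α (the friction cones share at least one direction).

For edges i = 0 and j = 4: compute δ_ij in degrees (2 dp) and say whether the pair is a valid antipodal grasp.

α = atan 0.65 = 33.02°;  2α = 66.05°
edge 0: e_0 = (+2.76, -1.65);  n_0 = (-0.5131, -0.8583)
edge 4: e_4 = (-0.97, -2.20);  n_4 = (-0.9150, +0.4034)
∠(n_0, n_4) = 82.92°
δ = |180° − 82.92°| = 97.08°
97.08° > 2α = 66.05°  →  invalid

δ = 97.08°, invalid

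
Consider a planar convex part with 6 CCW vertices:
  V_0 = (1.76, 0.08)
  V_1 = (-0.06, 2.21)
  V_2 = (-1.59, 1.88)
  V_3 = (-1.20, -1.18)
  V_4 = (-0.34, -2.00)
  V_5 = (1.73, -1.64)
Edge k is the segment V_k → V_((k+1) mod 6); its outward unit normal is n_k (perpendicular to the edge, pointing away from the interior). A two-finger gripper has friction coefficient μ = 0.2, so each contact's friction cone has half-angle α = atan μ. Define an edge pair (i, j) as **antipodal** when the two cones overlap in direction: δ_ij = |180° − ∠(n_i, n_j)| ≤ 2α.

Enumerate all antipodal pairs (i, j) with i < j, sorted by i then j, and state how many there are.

α = atan 0.2 = 11.31°;  2α = 22.62°
n_0 = (+0.7603, +0.6496)
n_1 = (-0.2108, +0.9775)
n_2 = (-0.9920, -0.1264)
n_3 = (-0.6901, -0.7237)
n_4 = (+0.1713, -0.9852)
n_5 = (+0.9998, -0.0174)
  (0,1): δ = 118.34°  ·
  (0,2): δ = 33.25°  ·
  (0,3): δ = 5.85°  ✓
  (0,4): δ = 59.35°  ·
  (0,5): δ = 138.49°  ·
  (1,2): δ = 94.91°  ·
  (1,3): δ = 55.81°  ·
  (1,4): δ = 2.31°  ✓
  (1,5): δ = 76.83°  ·
  (2,3): δ = 140.90°  ·
  (2,4): δ = 87.40°  ·
  (2,5): δ = 8.26°  ✓
  (3,4): δ = 126.50°  ·
  (3,5): δ = 47.36°  ·
  (4,5): δ = 100.87°  ·
antipodal pairs: 3

count = 3; pairs: (0,3), (1,4), (2,5)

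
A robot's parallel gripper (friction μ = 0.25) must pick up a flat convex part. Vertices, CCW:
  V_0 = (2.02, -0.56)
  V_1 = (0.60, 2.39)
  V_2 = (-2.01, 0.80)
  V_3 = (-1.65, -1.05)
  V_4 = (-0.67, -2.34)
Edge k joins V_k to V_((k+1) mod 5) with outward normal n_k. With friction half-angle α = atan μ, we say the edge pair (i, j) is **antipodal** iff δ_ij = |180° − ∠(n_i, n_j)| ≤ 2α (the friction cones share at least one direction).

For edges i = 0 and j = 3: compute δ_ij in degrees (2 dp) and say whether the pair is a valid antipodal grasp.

δ = 11.52°, valid

α = atan 0.25 = 14.04°;  2α = 28.07°
edge 0: e_0 = (-1.42, +2.95);  n_0 = (+0.9010, +0.4337)
edge 3: e_3 = (+0.98, -1.29);  n_3 = (-0.7963, -0.6049)
∠(n_0, n_3) = 168.48°
δ = |180° − 168.48°| = 11.52°
11.52° ≤ 2α = 28.07°  →  valid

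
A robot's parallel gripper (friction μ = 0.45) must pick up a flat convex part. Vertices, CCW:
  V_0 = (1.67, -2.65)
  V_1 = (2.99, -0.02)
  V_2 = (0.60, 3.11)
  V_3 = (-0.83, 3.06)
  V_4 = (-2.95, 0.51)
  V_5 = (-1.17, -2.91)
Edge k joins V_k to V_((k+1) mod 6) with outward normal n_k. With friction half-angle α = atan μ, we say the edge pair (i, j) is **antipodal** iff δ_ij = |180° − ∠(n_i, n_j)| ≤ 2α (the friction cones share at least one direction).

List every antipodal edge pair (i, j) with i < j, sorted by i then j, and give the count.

count = 4; pairs: (0,3), (1,4), (2,5), (3,5)

α = atan 0.45 = 24.23°;  2α = 48.46°
n_0 = (+0.8937, -0.4486)
n_1 = (+0.7948, +0.6069)
n_2 = (-0.0349, +0.9994)
n_3 = (-0.7690, +0.6393)
n_4 = (-0.8870, -0.4617)
n_5 = (+0.0912, -0.9958)
  (0,1): δ = 115.98°  ·
  (0,2): δ = 61.35°  ·
  (0,3): δ = 13.09°  ✓
  (0,4): δ = 54.15°  ·
  (0,5): δ = 121.88°  ·
  (1,2): δ = 125.36°  ·
  (1,3): δ = 77.10°  ·
  (1,4): δ = 9.87°  ✓
  (1,5): δ = 57.87°  ·
  (2,3): δ = 131.74°  ·
  (2,4): δ = 64.51°  ·
  (2,5): δ = 3.23°  ✓
  (3,4): δ = 112.77°  ·
  (3,5): δ = 45.03°  ✓
  (4,5): δ = 112.26°  ·
antipodal pairs: 4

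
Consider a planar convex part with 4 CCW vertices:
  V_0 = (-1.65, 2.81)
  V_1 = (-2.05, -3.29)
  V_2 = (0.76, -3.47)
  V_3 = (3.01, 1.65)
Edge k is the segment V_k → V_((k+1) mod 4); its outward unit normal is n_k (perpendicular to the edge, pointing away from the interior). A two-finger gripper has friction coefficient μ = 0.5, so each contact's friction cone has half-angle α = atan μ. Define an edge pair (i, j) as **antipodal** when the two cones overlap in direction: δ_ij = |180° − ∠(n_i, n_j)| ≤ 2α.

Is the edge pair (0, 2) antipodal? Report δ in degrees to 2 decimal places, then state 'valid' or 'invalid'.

α = atan 0.5 = 26.57°;  2α = 53.13°
edge 0: e_0 = (-0.40, -6.10);  n_0 = (-0.9979, +0.0654)
edge 2: e_2 = (+2.25, +5.12);  n_2 = (+0.9155, -0.4023)
∠(n_0, n_2) = 160.03°
δ = |180° − 160.03°| = 19.97°
19.97° ≤ 2α = 53.13°  →  valid

δ = 19.97°, valid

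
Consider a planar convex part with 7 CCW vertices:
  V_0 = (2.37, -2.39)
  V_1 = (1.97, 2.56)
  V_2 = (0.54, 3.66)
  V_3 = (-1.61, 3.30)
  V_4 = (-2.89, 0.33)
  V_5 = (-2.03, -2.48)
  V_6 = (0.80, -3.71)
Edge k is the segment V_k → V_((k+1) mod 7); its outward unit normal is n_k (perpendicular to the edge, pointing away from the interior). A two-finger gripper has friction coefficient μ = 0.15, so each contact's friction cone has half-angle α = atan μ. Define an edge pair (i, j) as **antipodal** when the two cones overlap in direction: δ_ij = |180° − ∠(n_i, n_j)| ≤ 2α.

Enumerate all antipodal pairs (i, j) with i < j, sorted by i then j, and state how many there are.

count = 2; pairs: (0,4), (1,5)

α = atan 0.15 = 8.53°;  2α = 17.06°
n_0 = (+0.9968, +0.0805)
n_1 = (+0.6097, +0.7926)
n_2 = (-0.1651, +0.9863)
n_3 = (-0.9183, +0.3958)
n_4 = (-0.9562, -0.2927)
n_5 = (-0.3986, -0.9171)
n_6 = (+0.6435, -0.7654)
  (0,1): δ = 132.19°  ·
  (0,2): δ = 85.11°  ·
  (0,3): δ = 27.93°  ·
  (0,4): δ = 12.40°  ✓
  (0,5): δ = 61.89°  ·
  (0,6): δ = 125.44°  ·
  (1,2): δ = 132.93°  ·
  (1,3): δ = 75.75°  ·
  (1,4): δ = 35.41°  ·
  (1,5): δ = 14.08°  ✓
  (1,6): δ = 77.62°  ·
  (2,3): δ = 122.82°  ·
  (2,4): δ = 82.49°  ·
  (2,5): δ = 33.00°  ·
  (2,6): δ = 30.55°  ·
  (3,4): δ = 139.67°  ·
  (3,5): δ = 90.18°  ·
  (3,6): δ = 26.63°  ·
  (4,5): δ = 130.51°  ·
  (4,6): δ = 66.96°  ·
  (5,6): δ = 116.45°  ·
antipodal pairs: 2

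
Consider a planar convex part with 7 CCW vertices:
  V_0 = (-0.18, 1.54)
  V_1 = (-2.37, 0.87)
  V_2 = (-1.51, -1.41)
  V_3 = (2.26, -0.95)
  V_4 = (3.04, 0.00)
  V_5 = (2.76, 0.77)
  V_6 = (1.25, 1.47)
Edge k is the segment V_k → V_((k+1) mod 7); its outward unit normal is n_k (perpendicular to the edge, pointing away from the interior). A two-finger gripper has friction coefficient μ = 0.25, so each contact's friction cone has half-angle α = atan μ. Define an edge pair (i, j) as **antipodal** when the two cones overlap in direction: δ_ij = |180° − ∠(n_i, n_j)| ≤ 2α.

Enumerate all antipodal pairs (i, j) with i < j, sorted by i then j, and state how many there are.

count = 3; pairs: (0,2), (1,4), (2,6)

α = atan 0.25 = 14.04°;  2α = 28.07°
n_0 = (-0.2926, +0.9562)
n_1 = (-0.9357, -0.3529)
n_2 = (+0.1211, -0.9926)
n_3 = (+0.7729, -0.6346)
n_4 = (+0.9398, +0.3417)
n_5 = (+0.4206, +0.9073)
n_6 = (+0.0489, +0.9988)
  (0,1): δ = 86.34°  ·
  (0,2): δ = 10.05°  ✓
  (0,3): δ = 33.60°  ·
  (0,4): δ = 92.97°  ·
  (0,5): δ = 138.12°  ·
  (0,6): δ = 160.19°  ·
  (1,2): δ = 103.71°  ·
  (1,3): δ = 60.05°  ·
  (1,4): δ = 0.68°  ✓
  (1,5): δ = 44.46°  ·
  (1,6): δ = 66.53°  ·
  (2,3): δ = 136.34°  ·
  (2,4): δ = 76.97°  ·
  (2,5): δ = 31.83°  ·
  (2,6): δ = 9.76°  ✓
  (3,4): δ = 120.63°  ·
  (3,5): δ = 75.48°  ·
  (3,6): δ = 53.41°  ·
  (4,5): δ = 134.85°  ·
  (4,6): δ = 112.79°  ·
  (5,6): δ = 157.93°  ·
antipodal pairs: 3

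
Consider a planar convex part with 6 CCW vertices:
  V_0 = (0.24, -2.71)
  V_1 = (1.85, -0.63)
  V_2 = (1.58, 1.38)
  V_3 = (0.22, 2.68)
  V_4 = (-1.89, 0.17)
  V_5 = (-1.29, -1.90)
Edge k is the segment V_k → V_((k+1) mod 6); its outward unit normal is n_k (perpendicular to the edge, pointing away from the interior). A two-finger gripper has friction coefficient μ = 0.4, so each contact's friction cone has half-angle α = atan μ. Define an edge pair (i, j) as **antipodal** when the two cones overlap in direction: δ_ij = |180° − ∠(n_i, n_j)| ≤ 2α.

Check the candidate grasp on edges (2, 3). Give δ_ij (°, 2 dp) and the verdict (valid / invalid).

α = atan 0.4 = 21.80°;  2α = 43.60°
edge 2: e_2 = (-1.36, +1.30);  n_2 = (+0.6910, +0.7229)
edge 3: e_3 = (-2.11, -2.51);  n_3 = (-0.7655, +0.6435)
∠(n_2, n_3) = 93.66°
δ = |180° − 93.66°| = 86.34°
86.34° > 2α = 43.60°  →  invalid

δ = 86.34°, invalid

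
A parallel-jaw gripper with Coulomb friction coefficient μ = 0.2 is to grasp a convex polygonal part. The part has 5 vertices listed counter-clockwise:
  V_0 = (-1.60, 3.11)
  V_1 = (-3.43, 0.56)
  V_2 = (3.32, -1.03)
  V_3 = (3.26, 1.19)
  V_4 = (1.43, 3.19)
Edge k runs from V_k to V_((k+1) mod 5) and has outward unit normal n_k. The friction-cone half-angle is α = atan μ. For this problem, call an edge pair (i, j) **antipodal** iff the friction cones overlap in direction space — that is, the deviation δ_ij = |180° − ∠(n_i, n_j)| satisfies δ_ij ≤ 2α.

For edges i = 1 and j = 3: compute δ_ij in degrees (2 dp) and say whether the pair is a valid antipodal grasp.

δ = 34.29°, invalid

α = atan 0.2 = 11.31°;  2α = 22.62°
edge 1: e_1 = (+6.75, -1.59);  n_1 = (-0.2293, -0.9734)
edge 3: e_3 = (-1.83, +2.00);  n_3 = (+0.7378, +0.6751)
∠(n_1, n_3) = 145.71°
δ = |180° − 145.71°| = 34.29°
34.29° > 2α = 22.62°  →  invalid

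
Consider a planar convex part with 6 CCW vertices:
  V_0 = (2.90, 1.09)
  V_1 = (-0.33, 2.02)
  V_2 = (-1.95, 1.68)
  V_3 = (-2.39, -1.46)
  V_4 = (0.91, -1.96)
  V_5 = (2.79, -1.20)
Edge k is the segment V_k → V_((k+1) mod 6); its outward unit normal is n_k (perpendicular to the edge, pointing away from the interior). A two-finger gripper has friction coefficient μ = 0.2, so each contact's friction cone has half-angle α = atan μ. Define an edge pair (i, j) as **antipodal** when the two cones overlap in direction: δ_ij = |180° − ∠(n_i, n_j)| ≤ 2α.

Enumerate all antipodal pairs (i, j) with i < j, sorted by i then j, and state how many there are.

count = 4; pairs: (0,3), (1,3), (1,4), (2,5)

α = atan 0.2 = 11.31°;  2α = 22.62°
n_0 = (+0.2767, +0.9610)
n_1 = (-0.2054, +0.9787)
n_2 = (-0.9903, +0.1388)
n_3 = (-0.1498, -0.9887)
n_4 = (+0.3748, -0.9271)
n_5 = (+0.9988, -0.0480)
  (0,1): δ = 152.08°  ·
  (0,2): δ = 81.91°  ·
  (0,3): δ = 7.45°  ✓
  (0,4): δ = 38.07°  ·
  (0,5): δ = 103.31°  ·
  (1,2): δ = 109.83°  ·
  (1,3): δ = 20.47°  ✓
  (1,4): δ = 10.16°  ✓
  (1,5): δ = 75.40°  ·
  (2,3): δ = 90.64°  ·
  (2,4): δ = 60.01°  ·
  (2,5): δ = 5.23°  ✓
  (3,4): δ = 149.37°  ·
  (3,5): δ = 84.13°  ·
  (4,5): δ = 114.76°  ·
antipodal pairs: 4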